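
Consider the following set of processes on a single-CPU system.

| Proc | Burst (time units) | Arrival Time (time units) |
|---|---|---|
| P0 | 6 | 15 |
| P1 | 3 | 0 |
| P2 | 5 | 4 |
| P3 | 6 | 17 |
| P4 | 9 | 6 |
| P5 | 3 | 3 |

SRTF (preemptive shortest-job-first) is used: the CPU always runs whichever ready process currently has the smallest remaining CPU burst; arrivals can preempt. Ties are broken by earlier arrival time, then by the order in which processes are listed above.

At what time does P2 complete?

11

Schedule: | P1 0-3 | P5 3-6 | P2 6-11 | P4 11-20 | P0 20-26 | P3 26-32 |
Completion: P0=26  P1=3  P2=11  P3=32  P4=20  P5=6
Turnaround (C−A): P0=11  P1=3  P2=7  P3=15  P4=14  P5=3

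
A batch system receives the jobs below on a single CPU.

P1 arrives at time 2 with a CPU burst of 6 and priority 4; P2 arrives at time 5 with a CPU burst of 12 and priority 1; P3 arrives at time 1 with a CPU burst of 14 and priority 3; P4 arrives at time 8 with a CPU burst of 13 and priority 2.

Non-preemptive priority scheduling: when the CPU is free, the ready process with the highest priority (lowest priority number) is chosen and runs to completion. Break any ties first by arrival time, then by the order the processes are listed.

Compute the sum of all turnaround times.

112

Gantt: | idle 0-1 | P3 1-15 | P2 15-27 | P4 27-40 | P1 40-46 |
Completion: P1=46  P2=27  P3=15  P4=40
Turnaround = completion − arrival: P1=44, P2=22, P3=14, P4=32
Total turnaround = 44 + 22 + 14 + 32 = 112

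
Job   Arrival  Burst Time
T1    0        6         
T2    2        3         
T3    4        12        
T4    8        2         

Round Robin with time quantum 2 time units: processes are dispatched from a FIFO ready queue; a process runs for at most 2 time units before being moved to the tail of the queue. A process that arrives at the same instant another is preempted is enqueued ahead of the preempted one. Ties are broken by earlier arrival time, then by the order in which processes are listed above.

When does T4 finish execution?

13

Timeline: | T1 0-2 | T2 2-4 | T1 4-6 | T3 6-8 | T2 8-9 | T1 9-11 | T4 11-13 | T3 13-23 |
Completion: T1=11  T2=9  T3=23  T4=13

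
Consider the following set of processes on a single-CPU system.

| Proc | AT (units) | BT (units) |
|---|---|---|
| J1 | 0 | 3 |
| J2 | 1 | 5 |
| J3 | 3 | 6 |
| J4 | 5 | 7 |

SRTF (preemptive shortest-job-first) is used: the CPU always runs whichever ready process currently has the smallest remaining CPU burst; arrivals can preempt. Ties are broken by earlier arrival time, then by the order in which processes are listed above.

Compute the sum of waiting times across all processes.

16

Schedule: | J1 0-3 | J2 3-8 | J3 8-14 | J4 14-21 |
Completion: J1=3  J2=8  J3=14  J4=21
Turnaround (C−A): J1=3  J2=7  J3=11  J4=16
Waiting = turnaround − burst: J1=0, J2=2, J3=5, J4=9
Total waiting = 0 + 2 + 5 + 9 = 16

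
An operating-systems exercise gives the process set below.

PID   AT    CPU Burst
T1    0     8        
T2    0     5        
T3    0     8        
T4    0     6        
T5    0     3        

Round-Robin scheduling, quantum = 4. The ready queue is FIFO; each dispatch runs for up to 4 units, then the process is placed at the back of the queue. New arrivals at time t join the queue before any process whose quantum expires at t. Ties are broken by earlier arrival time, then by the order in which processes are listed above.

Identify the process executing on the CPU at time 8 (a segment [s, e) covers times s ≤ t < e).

T3

Timeline: | T1 0-4 | T2 4-8 | T3 8-12 | T4 12-16 | T5 16-19 | T1 19-23 | T2 23-24 | T3 24-28 | T4 28-30 |
Completion: T1=23  T2=24  T3=28  T4=30  T5=19
Turnaround (C−A): T1=23  T2=24  T3=28  T4=30  T5=19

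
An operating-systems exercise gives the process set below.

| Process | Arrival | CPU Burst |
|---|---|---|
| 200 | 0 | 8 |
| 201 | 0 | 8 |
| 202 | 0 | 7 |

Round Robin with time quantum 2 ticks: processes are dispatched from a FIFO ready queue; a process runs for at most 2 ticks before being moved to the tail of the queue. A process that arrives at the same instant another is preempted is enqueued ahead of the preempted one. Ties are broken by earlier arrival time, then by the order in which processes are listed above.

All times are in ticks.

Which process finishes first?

Gantt: | 200 0-2 | 201 2-4 | 202 4-6 | 200 6-8 | 201 8-10 | 202 10-12 | 200 12-14 | 201 14-16 | 202 16-18 | 200 18-20 | 201 20-22 | 202 22-23 |
Completion: 200=20  201=22  202=23
Finish order: 200 → 201 → 202

200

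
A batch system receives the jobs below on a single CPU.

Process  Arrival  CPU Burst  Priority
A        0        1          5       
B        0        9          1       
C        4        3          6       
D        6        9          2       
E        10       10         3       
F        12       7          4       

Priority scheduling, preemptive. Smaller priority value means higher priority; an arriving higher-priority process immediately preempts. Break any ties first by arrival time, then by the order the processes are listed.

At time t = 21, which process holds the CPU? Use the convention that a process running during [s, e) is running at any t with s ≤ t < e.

Gantt: | B 0-9 | D 9-18 | E 18-28 | F 28-35 | A 35-36 | C 36-39 |
Completion: A=36  B=9  C=39  D=18  E=28  F=35
Turnaround (C−A): A=36  B=9  C=35  D=12  E=18  F=23

E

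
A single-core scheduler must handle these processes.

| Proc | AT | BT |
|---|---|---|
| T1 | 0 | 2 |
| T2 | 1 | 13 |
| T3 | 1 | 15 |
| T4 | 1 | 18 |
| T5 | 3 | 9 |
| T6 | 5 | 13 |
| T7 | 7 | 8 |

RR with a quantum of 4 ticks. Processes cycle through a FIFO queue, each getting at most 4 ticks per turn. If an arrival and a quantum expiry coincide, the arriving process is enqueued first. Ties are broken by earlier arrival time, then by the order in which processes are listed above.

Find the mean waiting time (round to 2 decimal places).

Gantt: | T1 0-2 | T2 2-6 | T3 6-10 | T4 10-14 | T5 14-18 | T6 18-22 | T2 22-26 | T7 26-30 | T3 30-34 | T4 34-38 | T5 38-42 | T6 42-46 | T2 46-50 | T7 50-54 | T3 54-58 | T4 58-62 | T5 62-63 | T6 63-67 | T2 67-68 | T3 68-71 | T4 71-75 | T6 75-76 | T4 76-78 |
Completion: T1=2  T2=68  T3=71  T4=78  T5=63  T6=76  T7=54
Turnaround (C−A): T1=2  T2=67  T3=70  T4=77  T5=60  T6=71  T7=47
Waiting times: T1=0, T2=54, T3=55, T4=59, T5=51, T6=58, T7=39
Average waiting = (0+54+55+59+51+58+39) / 7 = 316/7 = 45.14

45.14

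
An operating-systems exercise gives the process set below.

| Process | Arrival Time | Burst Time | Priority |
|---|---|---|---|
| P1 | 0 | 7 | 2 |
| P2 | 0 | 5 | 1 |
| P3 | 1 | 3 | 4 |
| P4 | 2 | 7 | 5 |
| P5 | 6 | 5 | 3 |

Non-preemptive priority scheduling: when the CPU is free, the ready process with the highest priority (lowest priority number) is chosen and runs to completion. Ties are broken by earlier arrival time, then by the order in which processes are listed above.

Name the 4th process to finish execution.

Timeline: | P2 0-5 | P1 5-12 | P5 12-17 | P3 17-20 | P4 20-27 |
Completion: P1=12  P2=5  P3=20  P4=27  P5=17
Turnaround (C−A): P1=12  P2=5  P3=19  P4=25  P5=11
Finish order: P2 → P1 → P5 → P3 → P4

P3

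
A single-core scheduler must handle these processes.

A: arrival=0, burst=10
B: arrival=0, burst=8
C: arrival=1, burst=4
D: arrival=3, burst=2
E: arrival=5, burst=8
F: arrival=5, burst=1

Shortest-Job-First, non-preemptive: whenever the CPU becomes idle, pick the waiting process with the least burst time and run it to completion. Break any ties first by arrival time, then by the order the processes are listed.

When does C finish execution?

15

Schedule: | B 0-8 | F 8-9 | D 9-11 | C 11-15 | E 15-23 | A 23-33 |
Completion: A=33  B=8  C=15  D=11  E=23  F=9
Turnaround (C−A): A=33  B=8  C=14  D=8  E=18  F=4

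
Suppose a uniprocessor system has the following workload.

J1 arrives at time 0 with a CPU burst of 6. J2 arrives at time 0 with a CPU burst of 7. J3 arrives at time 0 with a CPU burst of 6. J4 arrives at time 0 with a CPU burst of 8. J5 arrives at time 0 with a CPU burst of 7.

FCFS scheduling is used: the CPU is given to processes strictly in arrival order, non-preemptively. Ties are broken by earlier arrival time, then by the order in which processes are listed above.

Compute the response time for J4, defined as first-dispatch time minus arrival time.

Schedule: | J1 0-6 | J2 6-13 | J3 13-19 | J4 19-27 | J5 27-34 |
Completion: J1=6  J2=13  J3=19  J4=27  J5=34
Response(J4) = first start − arrival = 19 − 0 = 19

19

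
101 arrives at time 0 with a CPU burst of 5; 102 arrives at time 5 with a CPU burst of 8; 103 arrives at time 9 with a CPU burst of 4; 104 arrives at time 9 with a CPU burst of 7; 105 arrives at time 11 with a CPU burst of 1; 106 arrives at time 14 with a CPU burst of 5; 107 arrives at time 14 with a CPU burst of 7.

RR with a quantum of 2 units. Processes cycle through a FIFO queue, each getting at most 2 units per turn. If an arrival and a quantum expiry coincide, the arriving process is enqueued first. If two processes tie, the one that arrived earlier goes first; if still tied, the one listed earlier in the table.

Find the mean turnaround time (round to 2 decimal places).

15.29

Schedule: | 101 0-5 | 102 5-9 | 103 9-11 | 104 11-13 | 102 13-15 | 105 15-16 | 103 16-18 | 104 18-20 | 106 20-22 | 107 22-24 | 102 24-26 | 104 26-28 | 106 28-30 | 107 30-32 | 104 32-33 | 106 33-34 | 107 34-37 |
Completion: 101=5  102=26  103=18  104=33  105=16  106=34  107=37
Turnaround (C−A): 101=5  102=21  103=9  104=24  105=5  106=20  107=23
Turnaround times: 101=5, 102=21, 103=9, 104=24, 105=5, 106=20, 107=23
Average turnaround = (5+21+9+24+5+20+23) / 7 = 107/7 = 15.29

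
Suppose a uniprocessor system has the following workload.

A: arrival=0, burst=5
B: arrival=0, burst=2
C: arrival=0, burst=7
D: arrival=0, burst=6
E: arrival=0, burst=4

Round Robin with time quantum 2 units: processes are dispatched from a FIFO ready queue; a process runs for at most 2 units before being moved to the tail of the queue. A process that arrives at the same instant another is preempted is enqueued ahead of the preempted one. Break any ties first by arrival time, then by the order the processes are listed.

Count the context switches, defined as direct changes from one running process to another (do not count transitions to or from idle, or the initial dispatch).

Timeline: | A 0-2 | B 2-4 | C 4-6 | D 6-8 | E 8-10 | A 10-12 | C 12-14 | D 14-16 | E 16-18 | A 18-19 | C 19-21 | D 21-23 | C 23-24 |
Completion: A=19  B=4  C=24  D=23  E=18
Turnaround (C−A): A=19  B=4  C=24  D=23  E=18

12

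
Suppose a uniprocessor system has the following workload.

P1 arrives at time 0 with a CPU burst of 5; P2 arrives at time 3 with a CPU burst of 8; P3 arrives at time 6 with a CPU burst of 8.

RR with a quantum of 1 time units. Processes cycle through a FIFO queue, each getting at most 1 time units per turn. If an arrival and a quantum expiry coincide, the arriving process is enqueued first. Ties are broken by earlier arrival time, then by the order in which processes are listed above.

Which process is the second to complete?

P2

Timeline: | P1 0-3 | P2 3-4 | P1 4-5 | P2 5-6 | P1 6-7 | P3 7-8 | P2 8-9 | P3 9-10 | P2 10-11 | P3 11-12 | P2 12-13 | P3 13-14 | P2 14-15 | P3 15-16 | P2 16-17 | P3 17-18 | P2 18-19 | P3 19-21 |
Completion: P1=7  P2=19  P3=21
Finish order: P1 → P2 → P3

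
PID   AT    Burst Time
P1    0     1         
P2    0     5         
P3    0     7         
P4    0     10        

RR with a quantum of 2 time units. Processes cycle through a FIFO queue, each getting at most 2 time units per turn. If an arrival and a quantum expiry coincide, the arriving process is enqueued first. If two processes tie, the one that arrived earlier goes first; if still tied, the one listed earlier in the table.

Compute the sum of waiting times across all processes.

34

Schedule: | P1 0-1 | P2 1-3 | P3 3-5 | P4 5-7 | P2 7-9 | P3 9-11 | P4 11-13 | P2 13-14 | P3 14-16 | P4 16-18 | P3 18-19 | P4 19-23 |
Completion: P1=1  P2=14  P3=19  P4=23
Waiting = turnaround − burst: P1=0, P2=9, P3=12, P4=13
Total waiting = 0 + 9 + 12 + 13 = 34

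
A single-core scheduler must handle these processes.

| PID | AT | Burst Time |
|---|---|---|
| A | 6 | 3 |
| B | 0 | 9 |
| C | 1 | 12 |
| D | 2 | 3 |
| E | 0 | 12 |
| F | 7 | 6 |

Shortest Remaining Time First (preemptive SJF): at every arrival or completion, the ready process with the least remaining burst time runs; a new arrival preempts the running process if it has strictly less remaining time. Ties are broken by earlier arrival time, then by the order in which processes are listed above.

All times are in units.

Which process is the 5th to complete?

Schedule: | B 0-2 | D 2-5 | B 5-6 | A 6-9 | B 9-15 | F 15-21 | E 21-33 | C 33-45 |
Completion: A=9  B=15  C=45  D=5  E=33  F=21
Finish order: D → A → B → F → E → C

E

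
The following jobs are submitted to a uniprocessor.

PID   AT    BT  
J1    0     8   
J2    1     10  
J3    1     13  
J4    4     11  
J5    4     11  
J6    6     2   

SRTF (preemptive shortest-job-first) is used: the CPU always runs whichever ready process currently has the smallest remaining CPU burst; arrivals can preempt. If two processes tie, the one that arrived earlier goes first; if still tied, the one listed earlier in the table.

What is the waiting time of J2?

9

Schedule: | J1 0-8 | J6 8-10 | J2 10-20 | J4 20-31 | J5 31-42 | J3 42-55 |
Completion: J1=8  J2=20  J3=55  J4=31  J5=42  J6=10
Turnaround (C−A): J1=8  J2=19  J3=54  J4=27  J5=38  J6=4
Waiting(J2) = turnaround − burst = 19 − 10 = 9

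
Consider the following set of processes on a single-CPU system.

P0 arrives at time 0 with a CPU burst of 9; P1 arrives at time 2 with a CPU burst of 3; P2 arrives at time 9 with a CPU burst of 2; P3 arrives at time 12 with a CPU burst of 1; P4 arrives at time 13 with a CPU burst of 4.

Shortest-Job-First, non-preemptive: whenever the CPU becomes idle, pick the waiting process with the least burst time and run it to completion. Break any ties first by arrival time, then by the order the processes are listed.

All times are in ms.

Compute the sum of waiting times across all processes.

13

Schedule: | P0 0-9 | P2 9-11 | P1 11-14 | P3 14-15 | P4 15-19 |
Completion: P0=9  P1=14  P2=11  P3=15  P4=19
Waiting = turnaround − burst: P0=0, P1=9, P2=0, P3=2, P4=2
Total waiting = 0 + 9 + 0 + 2 + 2 = 13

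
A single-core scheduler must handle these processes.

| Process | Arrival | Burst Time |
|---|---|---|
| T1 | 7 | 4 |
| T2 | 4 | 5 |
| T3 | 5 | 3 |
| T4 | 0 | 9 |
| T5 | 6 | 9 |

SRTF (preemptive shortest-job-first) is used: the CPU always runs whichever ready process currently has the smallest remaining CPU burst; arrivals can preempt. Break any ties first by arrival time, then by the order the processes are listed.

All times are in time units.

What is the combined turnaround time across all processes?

Timeline: | T4 0-5 | T3 5-8 | T4 8-12 | T1 12-16 | T2 16-21 | T5 21-30 |
Completion: T1=16  T2=21  T3=8  T4=12  T5=30
Turnaround = completion − arrival: T1=9, T2=17, T3=3, T4=12, T5=24
Total turnaround = 9 + 17 + 3 + 12 + 24 = 65

65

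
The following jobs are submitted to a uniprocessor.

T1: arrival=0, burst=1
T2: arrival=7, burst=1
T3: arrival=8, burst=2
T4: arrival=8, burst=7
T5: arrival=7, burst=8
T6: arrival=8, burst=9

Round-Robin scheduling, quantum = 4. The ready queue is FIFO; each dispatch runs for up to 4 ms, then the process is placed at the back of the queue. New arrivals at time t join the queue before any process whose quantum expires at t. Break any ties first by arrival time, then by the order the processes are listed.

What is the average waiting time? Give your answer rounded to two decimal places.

7.67

Gantt: | T1 0-1 | idle 1-7 | T2 7-8 | T5 8-12 | T3 12-14 | T4 14-18 | T6 18-22 | T5 22-26 | T4 26-29 | T6 29-34 |
Completion: T1=1  T2=8  T3=14  T4=29  T5=26  T6=34
Turnaround (C−A): T1=1  T2=1  T3=6  T4=21  T5=19  T6=26
Waiting times: T1=0, T2=0, T3=4, T4=14, T5=11, T6=17
Average waiting = (0+0+4+14+11+17) / 6 = 46/6 = 7.67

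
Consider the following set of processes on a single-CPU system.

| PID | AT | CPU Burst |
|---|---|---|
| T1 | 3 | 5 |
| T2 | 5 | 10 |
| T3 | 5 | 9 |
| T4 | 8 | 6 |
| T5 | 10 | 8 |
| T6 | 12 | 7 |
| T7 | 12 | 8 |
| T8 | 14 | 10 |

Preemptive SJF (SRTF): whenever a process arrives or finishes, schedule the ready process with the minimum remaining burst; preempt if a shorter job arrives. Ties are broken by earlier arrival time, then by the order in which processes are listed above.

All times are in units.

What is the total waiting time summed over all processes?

Gantt: | idle 0-3 | T1 3-8 | T4 8-14 | T6 14-21 | T5 21-29 | T7 29-37 | T3 37-46 | T2 46-56 | T8 56-66 |
Completion: T1=8  T2=56  T3=46  T4=14  T5=29  T6=21  T7=37  T8=66
Turnaround (C−A): T1=5  T2=51  T3=41  T4=6  T5=19  T6=9  T7=25  T8=52
Waiting = turnaround − burst: T1=0, T2=41, T3=32, T4=0, T5=11, T6=2, T7=17, T8=42
Total waiting = 0 + 41 + 32 + 0 + 11 + 2 + 17 + 42 = 145

145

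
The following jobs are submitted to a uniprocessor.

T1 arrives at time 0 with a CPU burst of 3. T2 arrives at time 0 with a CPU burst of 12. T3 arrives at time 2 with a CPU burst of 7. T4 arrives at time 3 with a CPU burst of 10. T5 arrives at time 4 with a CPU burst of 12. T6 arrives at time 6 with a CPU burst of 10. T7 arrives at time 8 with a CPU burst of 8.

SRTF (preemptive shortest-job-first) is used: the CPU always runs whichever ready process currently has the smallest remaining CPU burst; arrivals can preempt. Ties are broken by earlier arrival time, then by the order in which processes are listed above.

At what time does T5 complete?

Schedule: | T1 0-3 | T3 3-10 | T7 10-18 | T4 18-28 | T6 28-38 | T2 38-50 | T5 50-62 |
Completion: T1=3  T2=50  T3=10  T4=28  T5=62  T6=38  T7=18
Turnaround (C−A): T1=3  T2=50  T3=8  T4=25  T5=58  T6=32  T7=10

62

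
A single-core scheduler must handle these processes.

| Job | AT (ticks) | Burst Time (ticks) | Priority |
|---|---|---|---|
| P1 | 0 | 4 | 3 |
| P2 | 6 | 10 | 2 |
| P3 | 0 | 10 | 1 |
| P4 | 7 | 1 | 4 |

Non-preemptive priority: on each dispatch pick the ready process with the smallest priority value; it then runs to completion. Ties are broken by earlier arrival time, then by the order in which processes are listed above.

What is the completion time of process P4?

25

Timeline: | P3 0-10 | P2 10-20 | P1 20-24 | P4 24-25 |
Completion: P1=24  P2=20  P3=10  P4=25
Turnaround (C−A): P1=24  P2=14  P3=10  P4=18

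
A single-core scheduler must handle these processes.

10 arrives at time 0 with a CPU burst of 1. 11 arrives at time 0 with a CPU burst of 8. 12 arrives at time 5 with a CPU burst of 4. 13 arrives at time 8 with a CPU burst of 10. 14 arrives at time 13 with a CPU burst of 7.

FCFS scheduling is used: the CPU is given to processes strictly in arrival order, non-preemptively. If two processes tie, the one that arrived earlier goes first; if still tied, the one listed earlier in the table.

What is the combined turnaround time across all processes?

50

Schedule: | 10 0-1 | 11 1-9 | 12 9-13 | 13 13-23 | 14 23-30 |
Completion: 10=1  11=9  12=13  13=23  14=30
Turnaround = completion − arrival: 10=1, 11=9, 12=8, 13=15, 14=17
Total turnaround = 1 + 9 + 8 + 15 + 17 = 50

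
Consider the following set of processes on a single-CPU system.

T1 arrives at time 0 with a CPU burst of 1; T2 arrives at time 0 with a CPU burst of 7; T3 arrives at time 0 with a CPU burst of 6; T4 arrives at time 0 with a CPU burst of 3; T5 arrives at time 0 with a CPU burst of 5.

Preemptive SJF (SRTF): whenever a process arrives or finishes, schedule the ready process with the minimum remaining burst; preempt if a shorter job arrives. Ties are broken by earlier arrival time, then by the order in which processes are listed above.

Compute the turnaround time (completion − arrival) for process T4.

4

Gantt: | T1 0-1 | T4 1-4 | T5 4-9 | T3 9-15 | T2 15-22 |
Completion: T1=1  T2=22  T3=15  T4=4  T5=9
Turnaround (C−A): T1=1  T2=22  T3=15  T4=4  T5=9
Turnaround(T4) = completion − arrival = 4 − 0 = 4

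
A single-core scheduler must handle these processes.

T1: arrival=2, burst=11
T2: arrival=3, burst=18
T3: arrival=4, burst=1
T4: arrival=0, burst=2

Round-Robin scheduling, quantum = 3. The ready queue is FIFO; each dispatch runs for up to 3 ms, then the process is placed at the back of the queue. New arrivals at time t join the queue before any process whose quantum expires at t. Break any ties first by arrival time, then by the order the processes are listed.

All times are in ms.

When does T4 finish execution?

Timeline: | T4 0-2 | T1 2-5 | T2 5-8 | T3 8-9 | T1 9-12 | T2 12-15 | T1 15-18 | T2 18-21 | T1 21-23 | T2 23-32 |
Completion: T1=23  T2=32  T3=9  T4=2
Turnaround (C−A): T1=21  T2=29  T3=5  T4=2

2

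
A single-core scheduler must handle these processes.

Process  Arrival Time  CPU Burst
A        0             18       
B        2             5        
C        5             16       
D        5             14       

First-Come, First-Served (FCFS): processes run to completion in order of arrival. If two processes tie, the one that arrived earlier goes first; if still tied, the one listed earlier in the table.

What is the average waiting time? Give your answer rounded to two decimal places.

Gantt: | A 0-18 | B 18-23 | C 23-39 | D 39-53 |
Completion: A=18  B=23  C=39  D=53
Waiting times: A=0, B=16, C=18, D=34
Average waiting = (0+16+18+34) / 4 = 68/4 = 17.00

17.00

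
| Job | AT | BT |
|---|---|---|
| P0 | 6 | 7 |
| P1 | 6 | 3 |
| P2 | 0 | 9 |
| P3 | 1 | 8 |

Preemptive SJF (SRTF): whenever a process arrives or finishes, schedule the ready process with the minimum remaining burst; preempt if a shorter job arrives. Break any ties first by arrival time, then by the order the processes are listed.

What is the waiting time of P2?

0

Schedule: | P2 0-9 | P1 9-12 | P0 12-19 | P3 19-27 |
Completion: P0=19  P1=12  P2=9  P3=27
Turnaround (C−A): P0=13  P1=6  P2=9  P3=26
Waiting(P2) = turnaround − burst = 9 − 9 = 0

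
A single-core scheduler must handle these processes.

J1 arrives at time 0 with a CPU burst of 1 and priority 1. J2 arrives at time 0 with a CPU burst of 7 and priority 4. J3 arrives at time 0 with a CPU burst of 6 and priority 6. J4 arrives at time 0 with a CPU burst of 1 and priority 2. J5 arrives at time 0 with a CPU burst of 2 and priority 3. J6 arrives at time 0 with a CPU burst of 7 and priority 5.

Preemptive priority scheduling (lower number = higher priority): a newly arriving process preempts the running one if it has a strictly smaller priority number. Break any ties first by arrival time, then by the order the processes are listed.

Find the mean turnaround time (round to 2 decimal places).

10.00

Timeline: | J1 0-1 | J4 1-2 | J5 2-4 | J2 4-11 | J6 11-18 | J3 18-24 |
Completion: J1=1  J2=11  J3=24  J4=2  J5=4  J6=18
Turnaround times: J1=1, J2=11, J3=24, J4=2, J5=4, J6=18
Average turnaround = (1+11+24+2+4+18) / 6 = 60/6 = 10.00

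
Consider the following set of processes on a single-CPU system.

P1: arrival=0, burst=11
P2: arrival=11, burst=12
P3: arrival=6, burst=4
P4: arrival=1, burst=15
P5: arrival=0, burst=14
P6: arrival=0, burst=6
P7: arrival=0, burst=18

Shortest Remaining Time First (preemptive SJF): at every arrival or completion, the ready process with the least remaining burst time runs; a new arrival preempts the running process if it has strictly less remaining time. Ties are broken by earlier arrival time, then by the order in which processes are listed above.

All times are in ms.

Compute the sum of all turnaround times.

241

Timeline: | P6 0-6 | P3 6-10 | P1 10-21 | P2 21-33 | P5 33-47 | P4 47-62 | P7 62-80 |
Completion: P1=21  P2=33  P3=10  P4=62  P5=47  P6=6  P7=80
Turnaround = completion − arrival: P1=21, P2=22, P3=4, P4=61, P5=47, P6=6, P7=80
Total turnaround = 21 + 22 + 4 + 61 + 47 + 6 + 80 = 241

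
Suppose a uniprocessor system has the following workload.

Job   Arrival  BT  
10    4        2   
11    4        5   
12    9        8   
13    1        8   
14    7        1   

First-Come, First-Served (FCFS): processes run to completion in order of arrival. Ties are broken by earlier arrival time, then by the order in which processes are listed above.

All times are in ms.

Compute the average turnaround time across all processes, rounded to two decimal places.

10.60

Gantt: | idle 0-1 | 13 1-9 | 10 9-11 | 11 11-16 | 14 16-17 | 12 17-25 |
Completion: 10=11  11=16  12=25  13=9  14=17
Turnaround (C−A): 10=7  11=12  12=16  13=8  14=10
Turnaround times: 10=7, 11=12, 12=16, 13=8, 14=10
Average turnaround = (7+12+16+8+10) / 5 = 53/5 = 10.60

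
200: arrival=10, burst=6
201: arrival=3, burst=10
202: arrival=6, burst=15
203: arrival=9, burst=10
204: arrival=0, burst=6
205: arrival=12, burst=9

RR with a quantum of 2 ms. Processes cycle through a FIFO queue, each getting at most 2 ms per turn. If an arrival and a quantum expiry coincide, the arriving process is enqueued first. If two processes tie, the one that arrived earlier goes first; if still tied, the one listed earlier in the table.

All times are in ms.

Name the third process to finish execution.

Gantt: | 204 0-4 | 201 4-6 | 204 6-8 | 202 8-10 | 201 10-12 | 203 12-14 | 200 14-16 | 202 16-18 | 205 18-20 | 201 20-22 | 203 22-24 | 200 24-26 | 202 26-28 | 205 28-30 | 201 30-32 | 203 32-34 | 200 34-36 | 202 36-38 | 205 38-40 | 201 40-42 | 203 42-44 | 202 44-46 | 205 46-48 | 203 48-50 | 202 50-52 | 205 52-53 | 202 53-56 |
Completion: 200=36  201=42  202=56  203=50  204=8  205=53
Turnaround (C−A): 200=26  201=39  202=50  203=41  204=8  205=41
Finish order: 204 → 200 → 201 → 203 → 205 → 202

201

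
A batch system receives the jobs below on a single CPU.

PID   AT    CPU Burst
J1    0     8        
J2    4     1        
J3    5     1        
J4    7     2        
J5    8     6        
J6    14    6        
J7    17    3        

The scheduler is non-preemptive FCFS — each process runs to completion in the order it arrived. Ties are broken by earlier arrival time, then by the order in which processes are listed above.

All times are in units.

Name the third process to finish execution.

J3

Gantt: | J1 0-8 | J2 8-9 | J3 9-10 | J4 10-12 | J5 12-18 | J6 18-24 | J7 24-27 |
Completion: J1=8  J2=9  J3=10  J4=12  J5=18  J6=24  J7=27
Finish order: J1 → J2 → J3 → J4 → J5 → J6 → J7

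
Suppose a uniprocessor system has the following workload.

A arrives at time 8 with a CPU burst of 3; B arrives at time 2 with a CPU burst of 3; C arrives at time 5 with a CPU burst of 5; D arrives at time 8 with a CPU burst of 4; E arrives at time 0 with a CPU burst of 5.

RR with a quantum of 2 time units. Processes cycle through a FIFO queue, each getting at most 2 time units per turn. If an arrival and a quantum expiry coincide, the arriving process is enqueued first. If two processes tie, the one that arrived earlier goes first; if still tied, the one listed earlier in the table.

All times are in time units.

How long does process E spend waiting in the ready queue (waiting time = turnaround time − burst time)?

Schedule: | E 0-2 | B 2-4 | E 4-6 | B 6-7 | C 7-9 | E 9-10 | A 10-12 | D 12-14 | C 14-16 | A 16-17 | D 17-19 | C 19-20 |
Completion: A=17  B=7  C=20  D=19  E=10
Waiting(E) = turnaround − burst = 10 − 5 = 5

5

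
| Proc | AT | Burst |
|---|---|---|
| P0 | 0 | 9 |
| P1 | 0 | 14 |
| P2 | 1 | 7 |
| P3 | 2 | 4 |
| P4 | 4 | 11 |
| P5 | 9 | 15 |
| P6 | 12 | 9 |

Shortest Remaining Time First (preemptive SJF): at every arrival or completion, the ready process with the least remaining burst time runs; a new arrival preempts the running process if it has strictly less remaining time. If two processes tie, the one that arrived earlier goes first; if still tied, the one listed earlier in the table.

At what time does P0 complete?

Gantt: | P0 0-1 | P2 1-2 | P3 2-6 | P2 6-12 | P0 12-20 | P6 20-29 | P4 29-40 | P1 40-54 | P5 54-69 |
Completion: P0=20  P1=54  P2=12  P3=6  P4=40  P5=69  P6=29

20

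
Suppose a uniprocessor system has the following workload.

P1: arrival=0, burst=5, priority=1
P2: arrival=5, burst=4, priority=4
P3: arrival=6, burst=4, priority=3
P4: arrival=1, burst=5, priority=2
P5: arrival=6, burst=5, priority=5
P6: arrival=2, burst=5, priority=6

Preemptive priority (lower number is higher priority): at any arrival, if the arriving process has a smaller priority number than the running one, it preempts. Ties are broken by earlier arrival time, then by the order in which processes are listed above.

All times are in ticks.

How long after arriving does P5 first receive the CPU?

Gantt: | P1 0-5 | P4 5-10 | P3 10-14 | P2 14-18 | P5 18-23 | P6 23-28 |
Completion: P1=5  P2=18  P3=14  P4=10  P5=23  P6=28
Turnaround (C−A): P1=5  P2=13  P3=8  P4=9  P5=17  P6=26
Response(P5) = first start − arrival = 18 − 6 = 12

12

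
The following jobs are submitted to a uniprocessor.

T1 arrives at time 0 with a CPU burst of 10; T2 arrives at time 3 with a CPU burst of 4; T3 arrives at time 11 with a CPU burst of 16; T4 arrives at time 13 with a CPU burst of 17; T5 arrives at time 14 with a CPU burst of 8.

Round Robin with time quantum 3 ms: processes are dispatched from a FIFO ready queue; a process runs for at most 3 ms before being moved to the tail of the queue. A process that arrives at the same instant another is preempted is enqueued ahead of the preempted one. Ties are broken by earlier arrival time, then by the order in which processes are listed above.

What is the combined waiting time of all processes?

82

Gantt: | T1 0-3 | T2 3-6 | T1 6-9 | T2 9-10 | T1 10-13 | T3 13-16 | T4 16-19 | T1 19-20 | T5 20-23 | T3 23-26 | T4 26-29 | T5 29-32 | T3 32-35 | T4 35-38 | T5 38-40 | T3 40-43 | T4 43-46 | T3 46-49 | T4 49-52 | T3 52-53 | T4 53-55 |
Completion: T1=20  T2=10  T3=53  T4=55  T5=40
Turnaround (C−A): T1=20  T2=7  T3=42  T4=42  T5=26
Waiting = turnaround − burst: T1=10, T2=3, T3=26, T4=25, T5=18
Total waiting = 10 + 3 + 26 + 25 + 18 = 82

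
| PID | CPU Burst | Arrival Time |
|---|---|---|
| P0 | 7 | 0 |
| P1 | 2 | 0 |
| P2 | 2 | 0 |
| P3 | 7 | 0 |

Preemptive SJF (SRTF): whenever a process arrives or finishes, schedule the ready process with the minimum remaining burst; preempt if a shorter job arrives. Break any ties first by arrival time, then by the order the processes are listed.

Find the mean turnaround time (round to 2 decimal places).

Timeline: | P1 0-2 | P2 2-4 | P0 4-11 | P3 11-18 |
Completion: P0=11  P1=2  P2=4  P3=18
Turnaround (C−A): P0=11  P1=2  P2=4  P3=18
Turnaround times: P0=11, P1=2, P2=4, P3=18
Average turnaround = (11+2+4+18) / 4 = 35/4 = 8.75

8.75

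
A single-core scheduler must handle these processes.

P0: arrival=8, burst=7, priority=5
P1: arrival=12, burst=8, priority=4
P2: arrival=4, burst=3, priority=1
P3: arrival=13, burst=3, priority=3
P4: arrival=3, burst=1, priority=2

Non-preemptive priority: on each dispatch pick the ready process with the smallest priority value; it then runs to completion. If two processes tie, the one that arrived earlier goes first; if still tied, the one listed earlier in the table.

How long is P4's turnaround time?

1

Gantt: | idle 0-3 | P4 3-4 | P2 4-7 | idle 7-8 | P0 8-15 | P3 15-18 | P1 18-26 |
Completion: P0=15  P1=26  P2=7  P3=18  P4=4
Turnaround(P4) = completion − arrival = 4 − 3 = 1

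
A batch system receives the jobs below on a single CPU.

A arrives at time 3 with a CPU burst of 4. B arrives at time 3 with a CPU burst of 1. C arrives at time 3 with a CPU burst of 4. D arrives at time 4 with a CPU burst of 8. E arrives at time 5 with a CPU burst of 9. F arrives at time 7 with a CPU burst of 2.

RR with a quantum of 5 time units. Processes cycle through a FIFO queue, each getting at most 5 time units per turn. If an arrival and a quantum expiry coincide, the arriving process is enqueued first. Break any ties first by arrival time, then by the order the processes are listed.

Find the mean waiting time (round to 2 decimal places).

9.33

Timeline: | idle 0-3 | A 3-7 | B 7-8 | C 8-12 | D 12-17 | E 17-22 | F 22-24 | D 24-27 | E 27-31 |
Completion: A=7  B=8  C=12  D=27  E=31  F=24
Waiting times: A=0, B=4, C=5, D=15, E=17, F=15
Average waiting = (0+4+5+15+17+15) / 6 = 56/6 = 9.33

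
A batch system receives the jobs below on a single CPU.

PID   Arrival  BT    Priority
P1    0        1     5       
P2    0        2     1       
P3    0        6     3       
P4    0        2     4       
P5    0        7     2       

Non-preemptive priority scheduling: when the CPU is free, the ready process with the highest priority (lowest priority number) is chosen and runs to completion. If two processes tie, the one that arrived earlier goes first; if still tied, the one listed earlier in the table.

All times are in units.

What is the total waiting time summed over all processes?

43

Timeline: | P2 0-2 | P5 2-9 | P3 9-15 | P4 15-17 | P1 17-18 |
Completion: P1=18  P2=2  P3=15  P4=17  P5=9
Turnaround (C−A): P1=18  P2=2  P3=15  P4=17  P5=9
Waiting = turnaround − burst: P1=17, P2=0, P3=9, P4=15, P5=2
Total waiting = 17 + 0 + 9 + 15 + 2 = 43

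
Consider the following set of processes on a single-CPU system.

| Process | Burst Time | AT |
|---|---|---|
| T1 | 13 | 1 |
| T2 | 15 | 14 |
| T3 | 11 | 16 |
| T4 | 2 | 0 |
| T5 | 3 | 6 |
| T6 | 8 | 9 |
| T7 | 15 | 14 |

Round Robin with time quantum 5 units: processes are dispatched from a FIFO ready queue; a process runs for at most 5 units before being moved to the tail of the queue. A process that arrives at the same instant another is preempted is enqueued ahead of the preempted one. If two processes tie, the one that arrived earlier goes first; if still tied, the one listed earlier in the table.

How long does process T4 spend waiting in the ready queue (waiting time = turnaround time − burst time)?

0

Timeline: | T4 0-2 | T1 2-7 | T5 7-10 | T1 10-15 | T6 15-20 | T2 20-25 | T7 25-30 | T1 30-33 | T3 33-38 | T6 38-41 | T2 41-46 | T7 46-51 | T3 51-56 | T2 56-61 | T7 61-66 | T3 66-67 |
Completion: T1=33  T2=61  T3=67  T4=2  T5=10  T6=41  T7=66
Turnaround (C−A): T1=32  T2=47  T3=51  T4=2  T5=4  T6=32  T7=52
Waiting(T4) = turnaround − burst = 2 − 2 = 0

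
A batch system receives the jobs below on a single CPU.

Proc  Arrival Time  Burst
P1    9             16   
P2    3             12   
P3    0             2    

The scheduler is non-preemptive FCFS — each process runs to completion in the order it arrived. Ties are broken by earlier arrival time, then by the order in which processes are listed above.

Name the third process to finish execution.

Schedule: | P3 0-2 | idle 2-3 | P2 3-15 | P1 15-31 |
Completion: P1=31  P2=15  P3=2
Turnaround (C−A): P1=22  P2=12  P3=2
Finish order: P3 → P2 → P1

P1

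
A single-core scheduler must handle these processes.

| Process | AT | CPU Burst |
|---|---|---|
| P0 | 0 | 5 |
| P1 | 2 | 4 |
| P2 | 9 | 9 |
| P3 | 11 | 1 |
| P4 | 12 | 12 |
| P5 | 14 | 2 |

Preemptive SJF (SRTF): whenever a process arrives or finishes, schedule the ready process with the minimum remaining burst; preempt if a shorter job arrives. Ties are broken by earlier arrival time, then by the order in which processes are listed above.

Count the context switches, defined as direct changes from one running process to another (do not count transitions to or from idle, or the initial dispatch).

Timeline: | P0 0-5 | P1 5-9 | P2 9-11 | P3 11-12 | P2 12-14 | P5 14-16 | P2 16-21 | P4 21-33 |
Completion: P0=5  P1=9  P2=21  P3=12  P4=33  P5=16
Turnaround (C−A): P0=5  P1=7  P2=12  P3=1  P4=21  P5=2

7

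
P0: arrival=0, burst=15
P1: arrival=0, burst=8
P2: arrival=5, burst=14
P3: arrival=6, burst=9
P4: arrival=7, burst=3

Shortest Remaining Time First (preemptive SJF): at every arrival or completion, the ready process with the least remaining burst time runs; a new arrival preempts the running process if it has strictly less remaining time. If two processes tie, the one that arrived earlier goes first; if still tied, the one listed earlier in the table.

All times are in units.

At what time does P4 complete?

11

Schedule: | P1 0-8 | P4 8-11 | P3 11-20 | P2 20-34 | P0 34-49 |
Completion: P0=49  P1=8  P2=34  P3=20  P4=11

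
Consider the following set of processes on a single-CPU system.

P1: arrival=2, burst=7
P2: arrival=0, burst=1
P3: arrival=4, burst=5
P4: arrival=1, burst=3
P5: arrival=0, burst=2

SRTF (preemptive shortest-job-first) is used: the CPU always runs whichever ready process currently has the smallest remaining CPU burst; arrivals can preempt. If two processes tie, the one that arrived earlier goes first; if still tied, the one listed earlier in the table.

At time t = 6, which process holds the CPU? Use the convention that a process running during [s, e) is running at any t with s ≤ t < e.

Gantt: | P2 0-1 | P5 1-3 | P4 3-6 | P3 6-11 | P1 11-18 |
Completion: P1=18  P2=1  P3=11  P4=6  P5=3
Turnaround (C−A): P1=16  P2=1  P3=7  P4=5  P5=3

P3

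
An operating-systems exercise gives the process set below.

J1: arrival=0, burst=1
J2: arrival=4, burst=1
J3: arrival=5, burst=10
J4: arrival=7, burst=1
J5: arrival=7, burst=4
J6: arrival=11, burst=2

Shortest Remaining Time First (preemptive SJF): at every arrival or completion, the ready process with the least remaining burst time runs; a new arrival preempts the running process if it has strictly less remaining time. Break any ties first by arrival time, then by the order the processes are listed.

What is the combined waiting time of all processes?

9

Timeline: | J1 0-1 | idle 1-4 | J2 4-5 | J3 5-7 | J4 7-8 | J5 8-12 | J6 12-14 | J3 14-22 |
Completion: J1=1  J2=5  J3=22  J4=8  J5=12  J6=14
Turnaround (C−A): J1=1  J2=1  J3=17  J4=1  J5=5  J6=3
Waiting = turnaround − burst: J1=0, J2=0, J3=7, J4=0, J5=1, J6=1
Total waiting = 0 + 0 + 7 + 0 + 1 + 1 = 9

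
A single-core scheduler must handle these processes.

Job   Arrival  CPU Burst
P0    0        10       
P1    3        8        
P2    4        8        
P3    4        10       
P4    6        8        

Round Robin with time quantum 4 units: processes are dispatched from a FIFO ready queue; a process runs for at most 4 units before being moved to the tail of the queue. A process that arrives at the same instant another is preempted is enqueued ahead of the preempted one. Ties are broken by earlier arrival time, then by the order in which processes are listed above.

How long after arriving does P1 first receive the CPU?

1

Gantt: | P0 0-4 | P1 4-8 | P2 8-12 | P3 12-16 | P0 16-20 | P4 20-24 | P1 24-28 | P2 28-32 | P3 32-36 | P0 36-38 | P4 38-42 | P3 42-44 |
Completion: P0=38  P1=28  P2=32  P3=44  P4=42
Response(P1) = first start − arrival = 4 − 3 = 1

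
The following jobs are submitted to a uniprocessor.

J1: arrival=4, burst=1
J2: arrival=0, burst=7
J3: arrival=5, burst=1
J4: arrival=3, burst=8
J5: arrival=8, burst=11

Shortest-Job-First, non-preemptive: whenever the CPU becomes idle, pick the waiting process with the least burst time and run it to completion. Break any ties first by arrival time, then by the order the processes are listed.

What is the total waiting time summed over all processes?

Gantt: | J2 0-7 | J1 7-8 | J3 8-9 | J4 9-17 | J5 17-28 |
Completion: J1=8  J2=7  J3=9  J4=17  J5=28
Waiting = turnaround − burst: J1=3, J2=0, J3=3, J4=6, J5=9
Total waiting = 3 + 0 + 3 + 6 + 9 = 21

21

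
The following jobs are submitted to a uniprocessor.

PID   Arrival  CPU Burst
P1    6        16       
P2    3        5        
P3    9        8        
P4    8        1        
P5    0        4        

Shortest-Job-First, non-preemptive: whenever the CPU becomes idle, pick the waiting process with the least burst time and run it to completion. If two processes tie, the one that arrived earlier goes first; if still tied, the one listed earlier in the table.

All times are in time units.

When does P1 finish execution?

34

Schedule: | P5 0-4 | P2 4-9 | P4 9-10 | P3 10-18 | P1 18-34 |
Completion: P1=34  P2=9  P3=18  P4=10  P5=4
Turnaround (C−A): P1=28  P2=6  P3=9  P4=2  P5=4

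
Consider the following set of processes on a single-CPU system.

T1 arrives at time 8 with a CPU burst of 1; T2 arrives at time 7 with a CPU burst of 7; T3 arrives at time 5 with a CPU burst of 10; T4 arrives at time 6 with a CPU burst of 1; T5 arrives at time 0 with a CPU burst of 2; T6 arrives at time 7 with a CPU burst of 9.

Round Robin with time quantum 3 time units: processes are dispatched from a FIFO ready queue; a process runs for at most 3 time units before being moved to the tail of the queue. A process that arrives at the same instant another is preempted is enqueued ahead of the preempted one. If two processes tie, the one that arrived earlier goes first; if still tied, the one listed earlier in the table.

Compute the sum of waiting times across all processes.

Schedule: | T5 0-2 | idle 2-5 | T3 5-8 | T4 8-9 | T2 9-12 | T6 12-15 | T1 15-16 | T3 16-19 | T2 19-22 | T6 22-25 | T3 25-28 | T2 28-29 | T6 29-32 | T3 32-33 |
Completion: T1=16  T2=29  T3=33  T4=9  T5=2  T6=32
Turnaround (C−A): T1=8  T2=22  T3=28  T4=3  T5=2  T6=25
Waiting = turnaround − burst: T1=7, T2=15, T3=18, T4=2, T5=0, T6=16
Total waiting = 7 + 15 + 18 + 2 + 0 + 16 = 58

58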